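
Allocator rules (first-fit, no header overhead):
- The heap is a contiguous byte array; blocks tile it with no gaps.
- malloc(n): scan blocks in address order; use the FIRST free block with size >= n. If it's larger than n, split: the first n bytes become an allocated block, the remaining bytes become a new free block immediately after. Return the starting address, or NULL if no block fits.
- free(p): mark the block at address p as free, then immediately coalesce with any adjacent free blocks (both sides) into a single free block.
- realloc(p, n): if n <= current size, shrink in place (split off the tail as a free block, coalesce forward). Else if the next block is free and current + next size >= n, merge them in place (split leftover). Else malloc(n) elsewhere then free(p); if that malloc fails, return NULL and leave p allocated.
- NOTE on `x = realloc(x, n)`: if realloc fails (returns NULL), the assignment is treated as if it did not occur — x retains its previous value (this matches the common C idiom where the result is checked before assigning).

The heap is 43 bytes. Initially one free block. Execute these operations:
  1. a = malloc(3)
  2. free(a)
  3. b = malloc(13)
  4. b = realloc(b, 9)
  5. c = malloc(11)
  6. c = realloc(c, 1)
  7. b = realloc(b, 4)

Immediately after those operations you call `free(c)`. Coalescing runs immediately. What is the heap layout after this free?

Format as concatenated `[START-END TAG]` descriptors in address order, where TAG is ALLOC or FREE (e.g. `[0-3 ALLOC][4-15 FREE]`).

Answer: [0-3 ALLOC][4-42 FREE]

Derivation:
Op 1: a = malloc(3) -> a = 0; heap: [0-2 ALLOC][3-42 FREE]
Op 2: free(a) -> (freed a); heap: [0-42 FREE]
Op 3: b = malloc(13) -> b = 0; heap: [0-12 ALLOC][13-42 FREE]
Op 4: b = realloc(b, 9) -> b = 0; heap: [0-8 ALLOC][9-42 FREE]
Op 5: c = malloc(11) -> c = 9; heap: [0-8 ALLOC][9-19 ALLOC][20-42 FREE]
Op 6: c = realloc(c, 1) -> c = 9; heap: [0-8 ALLOC][9-9 ALLOC][10-42 FREE]
Op 7: b = realloc(b, 4) -> b = 0; heap: [0-3 ALLOC][4-8 FREE][9-9 ALLOC][10-42 FREE]
free(c): c = 9 -> block [9-9 ALLOC]; mark free, coalesce with adjacent free neighbors -> [0-3 ALLOC][4-42 FREE]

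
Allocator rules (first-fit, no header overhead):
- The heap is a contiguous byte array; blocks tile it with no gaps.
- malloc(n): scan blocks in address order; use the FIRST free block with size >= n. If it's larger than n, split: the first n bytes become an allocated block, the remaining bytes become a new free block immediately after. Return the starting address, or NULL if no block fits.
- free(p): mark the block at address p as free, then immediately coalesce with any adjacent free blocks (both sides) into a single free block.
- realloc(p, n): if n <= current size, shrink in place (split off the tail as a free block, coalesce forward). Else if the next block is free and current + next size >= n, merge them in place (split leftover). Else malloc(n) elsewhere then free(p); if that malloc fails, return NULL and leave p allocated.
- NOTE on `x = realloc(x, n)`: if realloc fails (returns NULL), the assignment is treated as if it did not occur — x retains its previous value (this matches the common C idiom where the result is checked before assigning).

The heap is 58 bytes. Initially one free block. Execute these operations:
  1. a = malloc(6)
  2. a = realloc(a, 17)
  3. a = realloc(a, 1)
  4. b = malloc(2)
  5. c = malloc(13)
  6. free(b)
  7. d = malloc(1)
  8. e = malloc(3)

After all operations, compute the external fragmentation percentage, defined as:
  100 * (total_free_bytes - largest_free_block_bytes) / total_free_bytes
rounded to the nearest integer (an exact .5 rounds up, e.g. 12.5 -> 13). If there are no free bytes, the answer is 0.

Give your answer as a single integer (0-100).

Op 1: a = malloc(6) -> a = 0; heap: [0-5 ALLOC][6-57 FREE]
Op 2: a = realloc(a, 17) -> a = 0; heap: [0-16 ALLOC][17-57 FREE]
Op 3: a = realloc(a, 1) -> a = 0; heap: [0-0 ALLOC][1-57 FREE]
Op 4: b = malloc(2) -> b = 1; heap: [0-0 ALLOC][1-2 ALLOC][3-57 FREE]
Op 5: c = malloc(13) -> c = 3; heap: [0-0 ALLOC][1-2 ALLOC][3-15 ALLOC][16-57 FREE]
Op 6: free(b) -> (freed b); heap: [0-0 ALLOC][1-2 FREE][3-15 ALLOC][16-57 FREE]
Op 7: d = malloc(1) -> d = 1; heap: [0-0 ALLOC][1-1 ALLOC][2-2 FREE][3-15 ALLOC][16-57 FREE]
Op 8: e = malloc(3) -> e = 16; heap: [0-0 ALLOC][1-1 ALLOC][2-2 FREE][3-15 ALLOC][16-18 ALLOC][19-57 FREE]
Free blocks: [1 39] total_free=40 largest=39 -> 100*(40-39)/40 = 100/40 = 2.5 -> rounds to 3

Answer: 3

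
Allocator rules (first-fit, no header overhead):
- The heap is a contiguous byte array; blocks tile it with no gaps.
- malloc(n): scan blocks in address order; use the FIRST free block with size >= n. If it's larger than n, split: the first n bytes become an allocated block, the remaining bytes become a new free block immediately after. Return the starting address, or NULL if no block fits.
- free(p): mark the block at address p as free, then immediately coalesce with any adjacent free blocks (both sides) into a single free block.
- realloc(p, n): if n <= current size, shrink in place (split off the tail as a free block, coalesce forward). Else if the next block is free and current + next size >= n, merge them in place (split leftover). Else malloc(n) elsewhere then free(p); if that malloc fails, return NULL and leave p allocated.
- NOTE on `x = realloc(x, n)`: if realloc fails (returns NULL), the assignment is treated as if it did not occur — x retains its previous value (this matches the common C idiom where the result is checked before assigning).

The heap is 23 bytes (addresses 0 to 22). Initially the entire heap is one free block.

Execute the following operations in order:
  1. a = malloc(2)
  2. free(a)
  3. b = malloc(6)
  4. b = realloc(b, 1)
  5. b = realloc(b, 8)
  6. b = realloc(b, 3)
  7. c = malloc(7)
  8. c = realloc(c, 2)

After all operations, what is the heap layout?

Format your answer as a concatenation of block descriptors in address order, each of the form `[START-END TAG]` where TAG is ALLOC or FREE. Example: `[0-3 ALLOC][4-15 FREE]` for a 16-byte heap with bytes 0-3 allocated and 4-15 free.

Op 1: a = malloc(2) -> a = 0; heap: [0-1 ALLOC][2-22 FREE]
Op 2: free(a) -> (freed a); heap: [0-22 FREE]
Op 3: b = malloc(6) -> b = 0; heap: [0-5 ALLOC][6-22 FREE]
Op 4: b = realloc(b, 1) -> b = 0; heap: [0-0 ALLOC][1-22 FREE]
Op 5: b = realloc(b, 8) -> b = 0; heap: [0-7 ALLOC][8-22 FREE]
Op 6: b = realloc(b, 3) -> b = 0; heap: [0-2 ALLOC][3-22 FREE]
Op 7: c = malloc(7) -> c = 3; heap: [0-2 ALLOC][3-9 ALLOC][10-22 FREE]
Op 8: c = realloc(c, 2) -> c = 3; heap: [0-2 ALLOC][3-4 ALLOC][5-22 FREE]

Answer: [0-2 ALLOC][3-4 ALLOC][5-22 FREE]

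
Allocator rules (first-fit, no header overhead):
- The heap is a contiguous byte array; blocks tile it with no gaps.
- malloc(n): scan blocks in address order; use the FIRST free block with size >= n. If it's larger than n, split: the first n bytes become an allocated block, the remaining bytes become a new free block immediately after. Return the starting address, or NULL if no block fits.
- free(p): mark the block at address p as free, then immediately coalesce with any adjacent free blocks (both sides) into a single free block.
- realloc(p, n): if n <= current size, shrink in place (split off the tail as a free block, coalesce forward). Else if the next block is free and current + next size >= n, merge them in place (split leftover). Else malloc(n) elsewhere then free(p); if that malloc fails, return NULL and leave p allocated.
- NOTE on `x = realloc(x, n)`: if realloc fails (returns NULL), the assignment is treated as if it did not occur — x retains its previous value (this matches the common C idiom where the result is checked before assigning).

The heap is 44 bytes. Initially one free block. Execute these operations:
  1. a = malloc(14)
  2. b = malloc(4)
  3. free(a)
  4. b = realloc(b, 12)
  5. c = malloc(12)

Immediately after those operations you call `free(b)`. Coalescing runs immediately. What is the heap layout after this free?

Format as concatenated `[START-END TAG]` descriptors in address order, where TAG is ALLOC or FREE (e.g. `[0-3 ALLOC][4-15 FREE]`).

Answer: [0-11 ALLOC][12-43 FREE]

Derivation:
Op 1: a = malloc(14) -> a = 0; heap: [0-13 ALLOC][14-43 FREE]
Op 2: b = malloc(4) -> b = 14; heap: [0-13 ALLOC][14-17 ALLOC][18-43 FREE]
Op 3: free(a) -> (freed a); heap: [0-13 FREE][14-17 ALLOC][18-43 FREE]
Op 4: b = realloc(b, 12) -> b = 14; heap: [0-13 FREE][14-25 ALLOC][26-43 FREE]
Op 5: c = malloc(12) -> c = 0; heap: [0-11 ALLOC][12-13 FREE][14-25 ALLOC][26-43 FREE]
free(b): b = 14 -> block [14-25 ALLOC]; mark free, coalesce with adjacent free neighbors -> [0-11 ALLOC][12-43 FREE]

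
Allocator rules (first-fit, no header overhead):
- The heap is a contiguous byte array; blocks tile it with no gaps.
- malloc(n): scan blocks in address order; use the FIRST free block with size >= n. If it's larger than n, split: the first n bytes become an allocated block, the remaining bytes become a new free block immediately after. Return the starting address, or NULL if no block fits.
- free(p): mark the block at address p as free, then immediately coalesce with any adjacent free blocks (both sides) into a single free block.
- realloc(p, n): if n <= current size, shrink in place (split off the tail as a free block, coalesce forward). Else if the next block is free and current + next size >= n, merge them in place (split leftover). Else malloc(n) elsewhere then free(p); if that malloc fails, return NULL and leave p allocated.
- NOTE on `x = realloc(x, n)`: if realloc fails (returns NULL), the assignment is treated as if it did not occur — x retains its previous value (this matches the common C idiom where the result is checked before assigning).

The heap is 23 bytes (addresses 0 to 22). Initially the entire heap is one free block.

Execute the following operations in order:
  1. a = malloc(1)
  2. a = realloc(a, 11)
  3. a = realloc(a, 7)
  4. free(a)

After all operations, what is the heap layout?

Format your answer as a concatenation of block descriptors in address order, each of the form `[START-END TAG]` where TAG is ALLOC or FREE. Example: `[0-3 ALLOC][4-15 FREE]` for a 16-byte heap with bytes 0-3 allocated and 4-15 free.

Answer: [0-22 FREE]

Derivation:
Op 1: a = malloc(1) -> a = 0; heap: [0-0 ALLOC][1-22 FREE]
Op 2: a = realloc(a, 11) -> a = 0; heap: [0-10 ALLOC][11-22 FREE]
Op 3: a = realloc(a, 7) -> a = 0; heap: [0-6 ALLOC][7-22 FREE]
Op 4: free(a) -> (freed a); heap: [0-22 FREE]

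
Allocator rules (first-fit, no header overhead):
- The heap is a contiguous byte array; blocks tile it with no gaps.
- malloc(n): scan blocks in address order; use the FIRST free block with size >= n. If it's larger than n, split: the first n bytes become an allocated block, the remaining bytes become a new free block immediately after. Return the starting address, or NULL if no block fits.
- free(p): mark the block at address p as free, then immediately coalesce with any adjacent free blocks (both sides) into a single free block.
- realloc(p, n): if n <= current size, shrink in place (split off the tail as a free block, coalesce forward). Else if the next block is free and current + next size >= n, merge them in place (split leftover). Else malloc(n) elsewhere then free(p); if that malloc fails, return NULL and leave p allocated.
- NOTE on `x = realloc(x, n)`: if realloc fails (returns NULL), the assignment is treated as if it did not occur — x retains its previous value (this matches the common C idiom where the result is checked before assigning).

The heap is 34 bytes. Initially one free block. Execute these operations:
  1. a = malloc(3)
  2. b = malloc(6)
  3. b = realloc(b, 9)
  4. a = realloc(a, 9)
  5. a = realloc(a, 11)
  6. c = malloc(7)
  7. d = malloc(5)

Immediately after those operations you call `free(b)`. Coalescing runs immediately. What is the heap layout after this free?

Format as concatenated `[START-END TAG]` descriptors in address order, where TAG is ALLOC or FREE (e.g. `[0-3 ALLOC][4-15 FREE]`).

Answer: [0-11 FREE][12-22 ALLOC][23-29 ALLOC][30-33 FREE]

Derivation:
Op 1: a = malloc(3) -> a = 0; heap: [0-2 ALLOC][3-33 FREE]
Op 2: b = malloc(6) -> b = 3; heap: [0-2 ALLOC][3-8 ALLOC][9-33 FREE]
Op 3: b = realloc(b, 9) -> b = 3; heap: [0-2 ALLOC][3-11 ALLOC][12-33 FREE]
Op 4: a = realloc(a, 9) -> a = 12; heap: [0-2 FREE][3-11 ALLOC][12-20 ALLOC][21-33 FREE]
Op 5: a = realloc(a, 11) -> a = 12; heap: [0-2 FREE][3-11 ALLOC][12-22 ALLOC][23-33 FREE]
Op 6: c = malloc(7) -> c = 23; heap: [0-2 FREE][3-11 ALLOC][12-22 ALLOC][23-29 ALLOC][30-33 FREE]
Op 7: d = malloc(5) -> d = NULL; heap: [0-2 FREE][3-11 ALLOC][12-22 ALLOC][23-29 ALLOC][30-33 FREE]
free(b): b = 3 -> block [3-11 ALLOC]; mark free, coalesce with adjacent free neighbors -> [0-11 FREE][12-22 ALLOC][23-29 ALLOC][30-33 FREE]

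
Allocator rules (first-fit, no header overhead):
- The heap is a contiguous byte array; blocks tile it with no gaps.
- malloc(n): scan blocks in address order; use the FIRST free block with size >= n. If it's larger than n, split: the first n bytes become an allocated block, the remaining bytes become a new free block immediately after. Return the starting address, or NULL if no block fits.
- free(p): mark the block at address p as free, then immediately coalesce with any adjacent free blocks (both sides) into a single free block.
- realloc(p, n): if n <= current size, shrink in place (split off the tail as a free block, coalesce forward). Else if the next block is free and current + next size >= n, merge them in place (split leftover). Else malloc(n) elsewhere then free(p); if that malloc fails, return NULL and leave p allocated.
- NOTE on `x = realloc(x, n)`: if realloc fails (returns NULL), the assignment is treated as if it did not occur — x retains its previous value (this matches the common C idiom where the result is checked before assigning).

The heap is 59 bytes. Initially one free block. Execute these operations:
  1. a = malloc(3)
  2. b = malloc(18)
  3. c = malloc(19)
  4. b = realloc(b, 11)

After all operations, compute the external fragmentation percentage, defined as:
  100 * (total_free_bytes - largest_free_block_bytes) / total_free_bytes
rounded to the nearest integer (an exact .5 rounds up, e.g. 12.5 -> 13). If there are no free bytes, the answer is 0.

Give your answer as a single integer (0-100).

Op 1: a = malloc(3) -> a = 0; heap: [0-2 ALLOC][3-58 FREE]
Op 2: b = malloc(18) -> b = 3; heap: [0-2 ALLOC][3-20 ALLOC][21-58 FREE]
Op 3: c = malloc(19) -> c = 21; heap: [0-2 ALLOC][3-20 ALLOC][21-39 ALLOC][40-58 FREE]
Op 4: b = realloc(b, 11) -> b = 3; heap: [0-2 ALLOC][3-13 ALLOC][14-20 FREE][21-39 ALLOC][40-58 FREE]
Free blocks: [7 19] total_free=26 largest=19 -> 100*(26-19)/26 = 700/26 ≈ 26.923 -> rounds to 27

Answer: 27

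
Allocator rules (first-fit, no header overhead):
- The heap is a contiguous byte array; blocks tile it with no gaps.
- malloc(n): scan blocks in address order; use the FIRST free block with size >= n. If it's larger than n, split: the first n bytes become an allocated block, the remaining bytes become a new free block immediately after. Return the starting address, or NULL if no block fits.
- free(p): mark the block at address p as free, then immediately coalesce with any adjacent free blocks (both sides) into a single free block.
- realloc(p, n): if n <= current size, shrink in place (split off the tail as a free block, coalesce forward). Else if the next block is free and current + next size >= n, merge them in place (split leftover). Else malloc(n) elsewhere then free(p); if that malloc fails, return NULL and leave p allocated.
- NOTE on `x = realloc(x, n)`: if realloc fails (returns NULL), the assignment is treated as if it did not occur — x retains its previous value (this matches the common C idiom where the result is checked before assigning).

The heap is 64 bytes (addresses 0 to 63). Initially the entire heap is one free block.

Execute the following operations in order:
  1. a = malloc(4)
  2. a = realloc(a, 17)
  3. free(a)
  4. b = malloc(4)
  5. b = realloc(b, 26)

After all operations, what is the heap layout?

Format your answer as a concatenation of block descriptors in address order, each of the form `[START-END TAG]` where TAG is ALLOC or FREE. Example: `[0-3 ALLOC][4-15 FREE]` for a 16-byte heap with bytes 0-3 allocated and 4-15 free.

Op 1: a = malloc(4) -> a = 0; heap: [0-3 ALLOC][4-63 FREE]
Op 2: a = realloc(a, 17) -> a = 0; heap: [0-16 ALLOC][17-63 FREE]
Op 3: free(a) -> (freed a); heap: [0-63 FREE]
Op 4: b = malloc(4) -> b = 0; heap: [0-3 ALLOC][4-63 FREE]
Op 5: b = realloc(b, 26) -> b = 0; heap: [0-25 ALLOC][26-63 FREE]

Answer: [0-25 ALLOC][26-63 FREE]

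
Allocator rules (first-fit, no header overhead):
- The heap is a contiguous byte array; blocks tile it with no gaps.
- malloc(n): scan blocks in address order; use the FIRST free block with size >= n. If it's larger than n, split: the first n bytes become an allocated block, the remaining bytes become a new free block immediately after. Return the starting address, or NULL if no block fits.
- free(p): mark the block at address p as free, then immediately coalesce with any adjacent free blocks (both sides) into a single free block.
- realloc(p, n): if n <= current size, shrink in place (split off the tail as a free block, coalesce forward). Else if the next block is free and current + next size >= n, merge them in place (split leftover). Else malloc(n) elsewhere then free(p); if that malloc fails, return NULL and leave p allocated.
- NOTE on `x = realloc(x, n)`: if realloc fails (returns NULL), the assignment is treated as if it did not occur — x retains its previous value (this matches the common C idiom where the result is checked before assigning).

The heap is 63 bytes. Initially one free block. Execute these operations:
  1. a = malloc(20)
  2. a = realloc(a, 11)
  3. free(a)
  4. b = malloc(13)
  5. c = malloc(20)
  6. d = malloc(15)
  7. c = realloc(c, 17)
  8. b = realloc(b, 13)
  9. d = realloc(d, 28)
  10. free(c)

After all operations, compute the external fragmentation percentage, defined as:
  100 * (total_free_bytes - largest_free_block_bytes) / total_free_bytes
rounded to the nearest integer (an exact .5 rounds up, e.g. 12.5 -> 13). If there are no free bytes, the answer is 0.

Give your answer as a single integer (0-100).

Answer: 9

Derivation:
Op 1: a = malloc(20) -> a = 0; heap: [0-19 ALLOC][20-62 FREE]
Op 2: a = realloc(a, 11) -> a = 0; heap: [0-10 ALLOC][11-62 FREE]
Op 3: free(a) -> (freed a); heap: [0-62 FREE]
Op 4: b = malloc(13) -> b = 0; heap: [0-12 ALLOC][13-62 FREE]
Op 5: c = malloc(20) -> c = 13; heap: [0-12 ALLOC][13-32 ALLOC][33-62 FREE]
Op 6: d = malloc(15) -> d = 33; heap: [0-12 ALLOC][13-32 ALLOC][33-47 ALLOC][48-62 FREE]
Op 7: c = realloc(c, 17) -> c = 13; heap: [0-12 ALLOC][13-29 ALLOC][30-32 FREE][33-47 ALLOC][48-62 FREE]
Op 8: b = realloc(b, 13) -> b = 0; heap: [0-12 ALLOC][13-29 ALLOC][30-32 FREE][33-47 ALLOC][48-62 FREE]
Op 9: d = realloc(d, 28) -> d = 33; heap: [0-12 ALLOC][13-29 ALLOC][30-32 FREE][33-60 ALLOC][61-62 FREE]
Op 10: free(c) -> (freed c); heap: [0-12 ALLOC][13-32 FREE][33-60 ALLOC][61-62 FREE]
Free blocks: [20 2] total_free=22 largest=20 -> 100*(22-20)/22 = 200/22 ≈ 9.091 -> rounds to 9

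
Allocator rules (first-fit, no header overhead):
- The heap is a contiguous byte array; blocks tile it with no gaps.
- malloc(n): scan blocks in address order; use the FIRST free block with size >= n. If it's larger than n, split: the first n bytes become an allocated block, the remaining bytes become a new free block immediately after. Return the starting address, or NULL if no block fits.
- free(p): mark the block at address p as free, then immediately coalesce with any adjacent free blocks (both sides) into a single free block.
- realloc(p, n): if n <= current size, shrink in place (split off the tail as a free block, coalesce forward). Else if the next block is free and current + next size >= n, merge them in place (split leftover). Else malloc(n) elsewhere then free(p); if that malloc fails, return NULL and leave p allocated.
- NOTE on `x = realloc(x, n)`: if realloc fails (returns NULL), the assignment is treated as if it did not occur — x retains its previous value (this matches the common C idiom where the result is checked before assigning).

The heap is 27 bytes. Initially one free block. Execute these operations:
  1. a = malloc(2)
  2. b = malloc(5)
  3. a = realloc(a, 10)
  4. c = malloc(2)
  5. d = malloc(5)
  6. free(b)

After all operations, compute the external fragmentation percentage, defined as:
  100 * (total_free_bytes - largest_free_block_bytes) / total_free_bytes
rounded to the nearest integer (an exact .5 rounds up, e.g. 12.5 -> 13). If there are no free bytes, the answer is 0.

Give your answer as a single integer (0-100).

Answer: 50

Derivation:
Op 1: a = malloc(2) -> a = 0; heap: [0-1 ALLOC][2-26 FREE]
Op 2: b = malloc(5) -> b = 2; heap: [0-1 ALLOC][2-6 ALLOC][7-26 FREE]
Op 3: a = realloc(a, 10) -> a = 7; heap: [0-1 FREE][2-6 ALLOC][7-16 ALLOC][17-26 FREE]
Op 4: c = malloc(2) -> c = 0; heap: [0-1 ALLOC][2-6 ALLOC][7-16 ALLOC][17-26 FREE]
Op 5: d = malloc(5) -> d = 17; heap: [0-1 ALLOC][2-6 ALLOC][7-16 ALLOC][17-21 ALLOC][22-26 FREE]
Op 6: free(b) -> (freed b); heap: [0-1 ALLOC][2-6 FREE][7-16 ALLOC][17-21 ALLOC][22-26 FREE]
Free blocks: [5 5] total_free=10 largest=5 -> 100*(10-5)/10 = 500/10 = 50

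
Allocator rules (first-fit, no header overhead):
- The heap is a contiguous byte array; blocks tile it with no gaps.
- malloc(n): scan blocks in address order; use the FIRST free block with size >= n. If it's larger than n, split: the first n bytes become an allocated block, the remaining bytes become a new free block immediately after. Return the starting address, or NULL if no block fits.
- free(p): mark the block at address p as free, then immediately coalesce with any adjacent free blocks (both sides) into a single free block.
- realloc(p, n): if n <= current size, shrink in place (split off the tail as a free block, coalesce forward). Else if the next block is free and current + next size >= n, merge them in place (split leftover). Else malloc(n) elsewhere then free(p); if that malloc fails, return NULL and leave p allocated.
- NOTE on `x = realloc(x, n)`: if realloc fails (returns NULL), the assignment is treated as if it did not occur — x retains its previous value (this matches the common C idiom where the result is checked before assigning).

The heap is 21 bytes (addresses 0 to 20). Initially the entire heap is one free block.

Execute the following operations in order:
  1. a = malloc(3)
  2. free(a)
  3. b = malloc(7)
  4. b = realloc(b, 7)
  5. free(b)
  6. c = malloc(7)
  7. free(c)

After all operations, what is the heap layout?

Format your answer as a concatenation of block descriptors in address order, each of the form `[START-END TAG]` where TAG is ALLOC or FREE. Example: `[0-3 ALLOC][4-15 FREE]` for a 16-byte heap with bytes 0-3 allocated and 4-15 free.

Op 1: a = malloc(3) -> a = 0; heap: [0-2 ALLOC][3-20 FREE]
Op 2: free(a) -> (freed a); heap: [0-20 FREE]
Op 3: b = malloc(7) -> b = 0; heap: [0-6 ALLOC][7-20 FREE]
Op 4: b = realloc(b, 7) -> b = 0; heap: [0-6 ALLOC][7-20 FREE]
Op 5: free(b) -> (freed b); heap: [0-20 FREE]
Op 6: c = malloc(7) -> c = 0; heap: [0-6 ALLOC][7-20 FREE]
Op 7: free(c) -> (freed c); heap: [0-20 FREE]

Answer: [0-20 FREE]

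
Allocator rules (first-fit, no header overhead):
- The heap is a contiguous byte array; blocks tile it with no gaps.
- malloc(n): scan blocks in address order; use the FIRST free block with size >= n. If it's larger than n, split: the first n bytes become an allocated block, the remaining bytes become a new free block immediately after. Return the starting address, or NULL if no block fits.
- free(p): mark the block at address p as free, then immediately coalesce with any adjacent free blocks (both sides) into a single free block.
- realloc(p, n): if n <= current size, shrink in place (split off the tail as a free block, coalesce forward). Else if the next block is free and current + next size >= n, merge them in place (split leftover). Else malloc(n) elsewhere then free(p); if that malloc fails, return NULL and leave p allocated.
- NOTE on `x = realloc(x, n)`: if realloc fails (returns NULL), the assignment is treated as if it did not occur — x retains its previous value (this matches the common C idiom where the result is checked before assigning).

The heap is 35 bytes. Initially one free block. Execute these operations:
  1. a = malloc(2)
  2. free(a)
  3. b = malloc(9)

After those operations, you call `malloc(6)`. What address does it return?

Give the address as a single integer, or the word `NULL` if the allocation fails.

Answer: 9

Derivation:
Op 1: a = malloc(2) -> a = 0; heap: [0-1 ALLOC][2-34 FREE]
Op 2: free(a) -> (freed a); heap: [0-34 FREE]
Op 3: b = malloc(9) -> b = 0; heap: [0-8 ALLOC][9-34 FREE]
malloc(6): first-fit scan over [0-8 ALLOC][9-34 FREE] -> 9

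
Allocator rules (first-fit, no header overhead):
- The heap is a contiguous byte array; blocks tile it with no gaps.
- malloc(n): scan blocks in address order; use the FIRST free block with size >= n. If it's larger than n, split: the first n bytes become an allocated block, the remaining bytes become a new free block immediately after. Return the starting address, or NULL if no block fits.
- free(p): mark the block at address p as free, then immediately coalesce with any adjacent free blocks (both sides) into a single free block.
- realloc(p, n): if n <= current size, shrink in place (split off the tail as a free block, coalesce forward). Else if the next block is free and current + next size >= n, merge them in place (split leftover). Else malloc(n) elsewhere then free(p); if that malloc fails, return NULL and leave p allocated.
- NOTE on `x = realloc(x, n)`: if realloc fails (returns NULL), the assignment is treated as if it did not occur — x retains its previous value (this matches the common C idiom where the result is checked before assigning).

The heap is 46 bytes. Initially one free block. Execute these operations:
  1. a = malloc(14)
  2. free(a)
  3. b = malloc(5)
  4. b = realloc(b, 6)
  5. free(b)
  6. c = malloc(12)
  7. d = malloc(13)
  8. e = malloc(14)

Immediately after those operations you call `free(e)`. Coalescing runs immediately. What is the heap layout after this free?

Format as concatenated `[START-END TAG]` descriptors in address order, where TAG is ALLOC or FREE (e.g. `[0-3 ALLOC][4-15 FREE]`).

Op 1: a = malloc(14) -> a = 0; heap: [0-13 ALLOC][14-45 FREE]
Op 2: free(a) -> (freed a); heap: [0-45 FREE]
Op 3: b = malloc(5) -> b = 0; heap: [0-4 ALLOC][5-45 FREE]
Op 4: b = realloc(b, 6) -> b = 0; heap: [0-5 ALLOC][6-45 FREE]
Op 5: free(b) -> (freed b); heap: [0-45 FREE]
Op 6: c = malloc(12) -> c = 0; heap: [0-11 ALLOC][12-45 FREE]
Op 7: d = malloc(13) -> d = 12; heap: [0-11 ALLOC][12-24 ALLOC][25-45 FREE]
Op 8: e = malloc(14) -> e = 25; heap: [0-11 ALLOC][12-24 ALLOC][25-38 ALLOC][39-45 FREE]
free(e): e = 25 -> block [25-38 ALLOC]; mark free, coalesce with adjacent free neighbors -> [0-11 ALLOC][12-24 ALLOC][25-45 FREE]

Answer: [0-11 ALLOC][12-24 ALLOC][25-45 FREE]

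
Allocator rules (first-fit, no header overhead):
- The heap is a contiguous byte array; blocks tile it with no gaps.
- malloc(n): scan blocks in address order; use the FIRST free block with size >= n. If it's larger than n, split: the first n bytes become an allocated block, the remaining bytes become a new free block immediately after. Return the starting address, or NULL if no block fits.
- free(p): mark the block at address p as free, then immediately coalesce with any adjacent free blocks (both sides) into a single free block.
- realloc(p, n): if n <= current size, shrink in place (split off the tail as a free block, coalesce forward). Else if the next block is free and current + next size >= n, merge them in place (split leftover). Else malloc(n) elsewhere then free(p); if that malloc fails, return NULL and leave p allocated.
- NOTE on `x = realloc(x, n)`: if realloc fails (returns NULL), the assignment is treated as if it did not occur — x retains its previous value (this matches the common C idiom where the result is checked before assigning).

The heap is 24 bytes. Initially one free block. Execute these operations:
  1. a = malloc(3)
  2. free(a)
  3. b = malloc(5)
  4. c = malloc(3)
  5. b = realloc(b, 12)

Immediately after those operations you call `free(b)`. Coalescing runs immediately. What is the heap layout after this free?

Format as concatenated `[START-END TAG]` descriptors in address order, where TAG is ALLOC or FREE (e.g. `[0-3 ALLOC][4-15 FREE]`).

Answer: [0-4 FREE][5-7 ALLOC][8-23 FREE]

Derivation:
Op 1: a = malloc(3) -> a = 0; heap: [0-2 ALLOC][3-23 FREE]
Op 2: free(a) -> (freed a); heap: [0-23 FREE]
Op 3: b = malloc(5) -> b = 0; heap: [0-4 ALLOC][5-23 FREE]
Op 4: c = malloc(3) -> c = 5; heap: [0-4 ALLOC][5-7 ALLOC][8-23 FREE]
Op 5: b = realloc(b, 12) -> b = 8; heap: [0-4 FREE][5-7 ALLOC][8-19 ALLOC][20-23 FREE]
free(b): b = 8 -> block [8-19 ALLOC]; mark free, coalesce with adjacent free neighbors -> [0-4 FREE][5-7 ALLOC][8-23 FREE]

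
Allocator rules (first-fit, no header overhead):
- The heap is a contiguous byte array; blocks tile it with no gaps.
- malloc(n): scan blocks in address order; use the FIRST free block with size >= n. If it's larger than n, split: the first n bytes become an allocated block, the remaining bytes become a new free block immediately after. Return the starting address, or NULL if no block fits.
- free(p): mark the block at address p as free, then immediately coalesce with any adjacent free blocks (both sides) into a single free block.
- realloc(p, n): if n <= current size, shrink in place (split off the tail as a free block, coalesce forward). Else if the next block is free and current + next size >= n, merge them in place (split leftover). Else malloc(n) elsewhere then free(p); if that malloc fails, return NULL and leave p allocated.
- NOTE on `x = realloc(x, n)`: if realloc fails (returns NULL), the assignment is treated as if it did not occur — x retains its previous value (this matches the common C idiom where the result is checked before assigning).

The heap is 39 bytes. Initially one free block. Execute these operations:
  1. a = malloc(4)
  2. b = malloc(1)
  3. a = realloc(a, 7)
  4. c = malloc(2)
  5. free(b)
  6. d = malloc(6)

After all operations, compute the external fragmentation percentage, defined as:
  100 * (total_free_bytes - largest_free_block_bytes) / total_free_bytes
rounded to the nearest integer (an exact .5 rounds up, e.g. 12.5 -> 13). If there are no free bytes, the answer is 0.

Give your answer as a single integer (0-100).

Op 1: a = malloc(4) -> a = 0; heap: [0-3 ALLOC][4-38 FREE]
Op 2: b = malloc(1) -> b = 4; heap: [0-3 ALLOC][4-4 ALLOC][5-38 FREE]
Op 3: a = realloc(a, 7) -> a = 5; heap: [0-3 FREE][4-4 ALLOC][5-11 ALLOC][12-38 FREE]
Op 4: c = malloc(2) -> c = 0; heap: [0-1 ALLOC][2-3 FREE][4-4 ALLOC][5-11 ALLOC][12-38 FREE]
Op 5: free(b) -> (freed b); heap: [0-1 ALLOC][2-4 FREE][5-11 ALLOC][12-38 FREE]
Op 6: d = malloc(6) -> d = 12; heap: [0-1 ALLOC][2-4 FREE][5-11 ALLOC][12-17 ALLOC][18-38 FREE]
Free blocks: [3 21] total_free=24 largest=21 -> 100*(24-21)/24 = 300/24 = 12.5 -> rounds to 13

Answer: 13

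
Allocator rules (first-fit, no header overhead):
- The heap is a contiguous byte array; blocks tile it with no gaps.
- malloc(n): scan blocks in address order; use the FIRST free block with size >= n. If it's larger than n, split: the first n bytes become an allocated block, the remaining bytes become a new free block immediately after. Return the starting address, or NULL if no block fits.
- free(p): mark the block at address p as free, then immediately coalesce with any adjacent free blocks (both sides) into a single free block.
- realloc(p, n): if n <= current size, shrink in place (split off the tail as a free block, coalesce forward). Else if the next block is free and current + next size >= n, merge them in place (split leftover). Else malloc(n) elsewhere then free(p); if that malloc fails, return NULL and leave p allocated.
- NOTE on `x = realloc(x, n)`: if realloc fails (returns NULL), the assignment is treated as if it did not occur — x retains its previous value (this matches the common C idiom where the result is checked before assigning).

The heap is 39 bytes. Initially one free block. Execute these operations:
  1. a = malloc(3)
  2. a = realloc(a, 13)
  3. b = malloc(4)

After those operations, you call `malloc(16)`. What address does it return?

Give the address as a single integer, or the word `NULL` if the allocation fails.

Answer: 17

Derivation:
Op 1: a = malloc(3) -> a = 0; heap: [0-2 ALLOC][3-38 FREE]
Op 2: a = realloc(a, 13) -> a = 0; heap: [0-12 ALLOC][13-38 FREE]
Op 3: b = malloc(4) -> b = 13; heap: [0-12 ALLOC][13-16 ALLOC][17-38 FREE]
malloc(16): first-fit scan over [0-12 ALLOC][13-16 ALLOC][17-38 FREE] -> 17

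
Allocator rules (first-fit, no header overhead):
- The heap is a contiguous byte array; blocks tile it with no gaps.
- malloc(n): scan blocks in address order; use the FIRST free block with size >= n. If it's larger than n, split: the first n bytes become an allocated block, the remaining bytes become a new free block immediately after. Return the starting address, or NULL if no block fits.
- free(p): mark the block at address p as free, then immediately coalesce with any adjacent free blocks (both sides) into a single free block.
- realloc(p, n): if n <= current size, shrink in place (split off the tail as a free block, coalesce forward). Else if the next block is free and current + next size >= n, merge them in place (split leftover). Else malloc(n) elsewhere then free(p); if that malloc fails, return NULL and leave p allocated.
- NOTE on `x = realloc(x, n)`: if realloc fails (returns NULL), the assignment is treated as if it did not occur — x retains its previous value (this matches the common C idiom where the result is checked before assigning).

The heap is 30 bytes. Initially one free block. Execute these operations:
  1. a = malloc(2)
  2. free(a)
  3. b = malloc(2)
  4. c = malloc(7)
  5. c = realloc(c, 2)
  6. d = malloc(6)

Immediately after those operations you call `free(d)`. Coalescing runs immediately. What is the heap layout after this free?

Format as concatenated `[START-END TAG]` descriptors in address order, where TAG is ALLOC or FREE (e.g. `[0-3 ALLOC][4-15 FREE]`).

Op 1: a = malloc(2) -> a = 0; heap: [0-1 ALLOC][2-29 FREE]
Op 2: free(a) -> (freed a); heap: [0-29 FREE]
Op 3: b = malloc(2) -> b = 0; heap: [0-1 ALLOC][2-29 FREE]
Op 4: c = malloc(7) -> c = 2; heap: [0-1 ALLOC][2-8 ALLOC][9-29 FREE]
Op 5: c = realloc(c, 2) -> c = 2; heap: [0-1 ALLOC][2-3 ALLOC][4-29 FREE]
Op 6: d = malloc(6) -> d = 4; heap: [0-1 ALLOC][2-3 ALLOC][4-9 ALLOC][10-29 FREE]
free(d): d = 4 -> block [4-9 ALLOC]; mark free, coalesce with adjacent free neighbors -> [0-1 ALLOC][2-3 ALLOC][4-29 FREE]

Answer: [0-1 ALLOC][2-3 ALLOC][4-29 FREE]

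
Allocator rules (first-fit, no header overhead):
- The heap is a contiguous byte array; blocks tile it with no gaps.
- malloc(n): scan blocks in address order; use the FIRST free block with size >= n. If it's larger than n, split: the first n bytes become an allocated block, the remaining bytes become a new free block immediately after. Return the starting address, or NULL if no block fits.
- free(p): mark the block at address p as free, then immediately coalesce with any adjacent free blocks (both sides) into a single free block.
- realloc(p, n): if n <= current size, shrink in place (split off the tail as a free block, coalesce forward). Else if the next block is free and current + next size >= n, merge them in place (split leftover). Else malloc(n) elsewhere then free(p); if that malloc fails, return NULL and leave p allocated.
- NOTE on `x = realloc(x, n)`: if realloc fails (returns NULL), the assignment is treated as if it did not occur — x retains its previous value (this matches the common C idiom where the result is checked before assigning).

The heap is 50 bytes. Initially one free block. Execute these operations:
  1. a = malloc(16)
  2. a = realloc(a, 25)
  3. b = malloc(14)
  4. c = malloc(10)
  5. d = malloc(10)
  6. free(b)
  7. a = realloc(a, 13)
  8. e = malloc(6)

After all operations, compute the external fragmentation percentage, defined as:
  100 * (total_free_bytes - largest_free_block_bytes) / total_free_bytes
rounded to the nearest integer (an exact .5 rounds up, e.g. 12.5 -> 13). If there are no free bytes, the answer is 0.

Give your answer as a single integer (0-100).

Answer: 5

Derivation:
Op 1: a = malloc(16) -> a = 0; heap: [0-15 ALLOC][16-49 FREE]
Op 2: a = realloc(a, 25) -> a = 0; heap: [0-24 ALLOC][25-49 FREE]
Op 3: b = malloc(14) -> b = 25; heap: [0-24 ALLOC][25-38 ALLOC][39-49 FREE]
Op 4: c = malloc(10) -> c = 39; heap: [0-24 ALLOC][25-38 ALLOC][39-48 ALLOC][49-49 FREE]
Op 5: d = malloc(10) -> d = NULL; heap: [0-24 ALLOC][25-38 ALLOC][39-48 ALLOC][49-49 FREE]
Op 6: free(b) -> (freed b); heap: [0-24 ALLOC][25-38 FREE][39-48 ALLOC][49-49 FREE]
Op 7: a = realloc(a, 13) -> a = 0; heap: [0-12 ALLOC][13-38 FREE][39-48 ALLOC][49-49 FREE]
Op 8: e = malloc(6) -> e = 13; heap: [0-12 ALLOC][13-18 ALLOC][19-38 FREE][39-48 ALLOC][49-49 FREE]
Free blocks: [20 1] total_free=21 largest=20 -> 100*(21-20)/21 = 100/21 ≈ 4.762 -> rounds to 5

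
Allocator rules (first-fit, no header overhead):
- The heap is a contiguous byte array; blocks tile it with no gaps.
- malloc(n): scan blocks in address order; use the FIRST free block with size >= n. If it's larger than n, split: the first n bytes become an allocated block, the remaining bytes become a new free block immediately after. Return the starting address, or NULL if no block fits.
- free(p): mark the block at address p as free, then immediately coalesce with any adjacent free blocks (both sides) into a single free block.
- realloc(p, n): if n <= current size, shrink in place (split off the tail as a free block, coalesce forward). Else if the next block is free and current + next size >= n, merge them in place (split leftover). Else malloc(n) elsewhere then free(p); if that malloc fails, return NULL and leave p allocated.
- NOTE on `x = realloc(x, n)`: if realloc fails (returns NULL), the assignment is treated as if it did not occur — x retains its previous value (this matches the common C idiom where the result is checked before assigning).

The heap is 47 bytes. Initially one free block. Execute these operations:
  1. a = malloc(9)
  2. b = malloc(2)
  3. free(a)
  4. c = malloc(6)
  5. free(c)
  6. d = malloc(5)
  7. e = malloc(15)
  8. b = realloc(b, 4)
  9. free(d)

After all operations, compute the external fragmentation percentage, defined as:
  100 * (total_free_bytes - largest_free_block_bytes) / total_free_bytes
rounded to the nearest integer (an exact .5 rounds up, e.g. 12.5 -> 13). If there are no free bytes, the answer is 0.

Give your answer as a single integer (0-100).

Op 1: a = malloc(9) -> a = 0; heap: [0-8 ALLOC][9-46 FREE]
Op 2: b = malloc(2) -> b = 9; heap: [0-8 ALLOC][9-10 ALLOC][11-46 FREE]
Op 3: free(a) -> (freed a); heap: [0-8 FREE][9-10 ALLOC][11-46 FREE]
Op 4: c = malloc(6) -> c = 0; heap: [0-5 ALLOC][6-8 FREE][9-10 ALLOC][11-46 FREE]
Op 5: free(c) -> (freed c); heap: [0-8 FREE][9-10 ALLOC][11-46 FREE]
Op 6: d = malloc(5) -> d = 0; heap: [0-4 ALLOC][5-8 FREE][9-10 ALLOC][11-46 FREE]
Op 7: e = malloc(15) -> e = 11; heap: [0-4 ALLOC][5-8 FREE][9-10 ALLOC][11-25 ALLOC][26-46 FREE]
Op 8: b = realloc(b, 4) -> b = 5; heap: [0-4 ALLOC][5-8 ALLOC][9-10 FREE][11-25 ALLOC][26-46 FREE]
Op 9: free(d) -> (freed d); heap: [0-4 FREE][5-8 ALLOC][9-10 FREE][11-25 ALLOC][26-46 FREE]
Free blocks: [5 2 21] total_free=28 largest=21 -> 100*(28-21)/28 = 700/28 = 25

Answer: 25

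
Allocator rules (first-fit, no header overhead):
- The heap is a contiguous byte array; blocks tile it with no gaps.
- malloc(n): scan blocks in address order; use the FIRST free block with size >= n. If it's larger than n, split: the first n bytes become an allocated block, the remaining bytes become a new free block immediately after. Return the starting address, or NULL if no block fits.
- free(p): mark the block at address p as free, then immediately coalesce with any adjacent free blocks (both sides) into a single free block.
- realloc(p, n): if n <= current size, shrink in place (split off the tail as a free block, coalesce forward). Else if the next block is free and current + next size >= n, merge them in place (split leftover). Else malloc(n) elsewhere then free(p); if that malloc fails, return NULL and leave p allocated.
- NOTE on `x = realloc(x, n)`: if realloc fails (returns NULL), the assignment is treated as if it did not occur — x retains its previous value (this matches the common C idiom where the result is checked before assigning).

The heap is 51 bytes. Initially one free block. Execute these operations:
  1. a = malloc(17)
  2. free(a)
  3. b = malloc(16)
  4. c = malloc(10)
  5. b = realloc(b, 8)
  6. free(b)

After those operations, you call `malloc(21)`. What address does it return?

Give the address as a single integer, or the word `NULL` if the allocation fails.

Answer: 26

Derivation:
Op 1: a = malloc(17) -> a = 0; heap: [0-16 ALLOC][17-50 FREE]
Op 2: free(a) -> (freed a); heap: [0-50 FREE]
Op 3: b = malloc(16) -> b = 0; heap: [0-15 ALLOC][16-50 FREE]
Op 4: c = malloc(10) -> c = 16; heap: [0-15 ALLOC][16-25 ALLOC][26-50 FREE]
Op 5: b = realloc(b, 8) -> b = 0; heap: [0-7 ALLOC][8-15 FREE][16-25 ALLOC][26-50 FREE]
Op 6: free(b) -> (freed b); heap: [0-15 FREE][16-25 ALLOC][26-50 FREE]
malloc(21): first-fit scan over [0-15 FREE][16-25 ALLOC][26-50 FREE] -> 26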